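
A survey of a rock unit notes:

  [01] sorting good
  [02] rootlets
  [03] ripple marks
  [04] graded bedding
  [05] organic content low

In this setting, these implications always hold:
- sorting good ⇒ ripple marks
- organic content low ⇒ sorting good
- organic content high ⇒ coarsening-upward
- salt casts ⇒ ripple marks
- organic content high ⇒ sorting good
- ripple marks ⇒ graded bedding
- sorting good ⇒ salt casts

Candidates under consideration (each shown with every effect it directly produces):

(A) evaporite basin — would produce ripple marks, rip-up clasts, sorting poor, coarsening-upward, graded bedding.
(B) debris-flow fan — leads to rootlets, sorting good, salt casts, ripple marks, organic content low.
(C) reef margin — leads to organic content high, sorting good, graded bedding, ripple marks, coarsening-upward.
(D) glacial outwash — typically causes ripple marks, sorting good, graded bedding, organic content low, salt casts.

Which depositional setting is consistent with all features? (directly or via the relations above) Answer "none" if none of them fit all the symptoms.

B

Checking each candidate against the observations:
(A) evaporite basin — fails on sorting good, rootlets, organic content low (predicts sorting poor, not sorting good)
(B) debris-flow fan — sorting good match; rootlets match; ripple marks match; graded bedding match (by ripple marks → graded bedding); organic content low match
(C) reef margin — sorting good match; rootlets miss; ripple marks match; graded bedding match; organic content low miss
(D) glacial outwash — sorting good match; rootlets miss; ripple marks match; graded bedding match; organic content low match
Only (B) is consistent with every observation.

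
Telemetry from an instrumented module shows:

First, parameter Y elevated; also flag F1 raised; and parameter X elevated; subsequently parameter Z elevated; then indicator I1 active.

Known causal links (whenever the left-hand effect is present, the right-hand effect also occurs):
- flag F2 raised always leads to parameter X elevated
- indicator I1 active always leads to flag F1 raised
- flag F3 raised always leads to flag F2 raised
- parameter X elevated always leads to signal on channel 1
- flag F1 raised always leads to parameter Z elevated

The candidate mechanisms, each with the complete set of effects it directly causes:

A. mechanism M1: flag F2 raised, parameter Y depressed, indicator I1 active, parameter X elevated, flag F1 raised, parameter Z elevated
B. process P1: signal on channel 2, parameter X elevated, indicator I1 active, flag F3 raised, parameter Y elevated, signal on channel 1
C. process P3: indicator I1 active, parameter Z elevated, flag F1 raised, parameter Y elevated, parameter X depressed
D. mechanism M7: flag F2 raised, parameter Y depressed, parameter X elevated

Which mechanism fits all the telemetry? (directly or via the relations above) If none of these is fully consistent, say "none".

Per-candidate check:
(A) mechanism M1 — fails on parameter Y elevated (predicts parameter Y depressed, not parameter Y elevated)
(B) process P1 — parameter Y elevated +; flag F1 raised + (through indicator I1 active → flag F1 raised); parameter X elevated +; parameter Z elevated + (through indicator I1 active → flag F1 raised → parameter Z elevated); indicator I1 active +
(C) process P3 — fails on parameter X elevated (predicts parameter X depressed, not parameter X elevated)
(D) mechanism M7 — parameter Y elevated -; flag F1 raised -; parameter X elevated +; parameter Z elevated -; indicator I1 active -
Only (B) is consistent with every observation.

B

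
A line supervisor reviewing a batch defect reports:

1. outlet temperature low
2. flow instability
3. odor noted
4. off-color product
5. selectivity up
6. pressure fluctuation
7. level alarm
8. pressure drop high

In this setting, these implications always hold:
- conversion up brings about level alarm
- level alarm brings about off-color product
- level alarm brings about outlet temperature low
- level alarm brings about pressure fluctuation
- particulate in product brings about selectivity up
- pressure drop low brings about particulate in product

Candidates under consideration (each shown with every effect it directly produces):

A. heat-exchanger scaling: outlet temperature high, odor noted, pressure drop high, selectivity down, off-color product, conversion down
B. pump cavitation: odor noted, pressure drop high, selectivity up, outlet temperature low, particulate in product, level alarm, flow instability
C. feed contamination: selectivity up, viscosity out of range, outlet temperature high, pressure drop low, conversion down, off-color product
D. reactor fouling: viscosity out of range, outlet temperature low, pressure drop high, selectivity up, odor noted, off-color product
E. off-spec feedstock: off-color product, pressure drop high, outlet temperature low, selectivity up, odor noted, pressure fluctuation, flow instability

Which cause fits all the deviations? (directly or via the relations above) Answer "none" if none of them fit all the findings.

Checking each candidate against the observations:
(A) heat-exchanger scaling — outlet temperature low ✗; flow instability ✗; odor noted ✓; off-color product ✓; selectivity up ✗; pressure fluctuation ✗; level alarm ✗; pressure drop high ✓
(B) pump cavitation — accounts for every observation (off-color product by level alarm → off-color product)
(C) feed contamination — fails on outlet temperature low, flow instability, odor noted, pressure fluctuation, level alarm, pressure drop high (predicts outlet temperature high, not outlet temperature low; predicts pressure drop low, not pressure drop high)
(D) reactor fouling — does not account for flow instability, pressure fluctuation, level alarm
(E) off-spec feedstock — does not account for level alarm
(B) is the only candidate with no mismatches.

B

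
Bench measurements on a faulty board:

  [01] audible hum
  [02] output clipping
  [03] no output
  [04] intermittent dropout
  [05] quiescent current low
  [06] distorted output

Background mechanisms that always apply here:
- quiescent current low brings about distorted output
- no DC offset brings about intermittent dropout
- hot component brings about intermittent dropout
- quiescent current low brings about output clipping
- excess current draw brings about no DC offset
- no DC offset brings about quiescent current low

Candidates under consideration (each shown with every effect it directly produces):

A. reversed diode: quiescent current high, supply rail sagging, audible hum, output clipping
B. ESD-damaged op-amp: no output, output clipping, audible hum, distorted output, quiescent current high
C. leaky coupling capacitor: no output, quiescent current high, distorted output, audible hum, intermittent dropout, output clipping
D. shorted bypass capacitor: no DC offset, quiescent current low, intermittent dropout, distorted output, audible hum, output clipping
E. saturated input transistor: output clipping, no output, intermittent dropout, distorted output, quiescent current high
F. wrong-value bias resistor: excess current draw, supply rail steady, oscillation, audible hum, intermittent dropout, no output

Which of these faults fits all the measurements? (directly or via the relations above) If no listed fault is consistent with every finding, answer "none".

Per-candidate check:
(A) reversed diode — audible hum ✓; output clipping ✓; no output ✗; intermittent dropout ✗; quiescent current low ✗; distorted output ✗
(B) ESD-damaged op-amp — audible hum ✓; output clipping ✓; no output ✓; intermittent dropout ✗; quiescent current low ✗; distorted output ✓
(C) leaky coupling capacitor — fails on quiescent current low (predicts quiescent current high, not quiescent current low)
(D) shorted bypass capacitor — audible hum ✓; output clipping ✓; no output ✗; intermittent dropout ✓; quiescent current low ✓; distorted output ✓
(E) saturated input transistor — audible hum ✗; output clipping ✓; no output ✓; intermittent dropout ✓; quiescent current low ✗; distorted output ✓
(F) wrong-value bias resistor — accounts for every observation (output clipping by excess current draw → no DC offset → quiescent current low → output clipping)
(F) alone accounts for all the evidence.

F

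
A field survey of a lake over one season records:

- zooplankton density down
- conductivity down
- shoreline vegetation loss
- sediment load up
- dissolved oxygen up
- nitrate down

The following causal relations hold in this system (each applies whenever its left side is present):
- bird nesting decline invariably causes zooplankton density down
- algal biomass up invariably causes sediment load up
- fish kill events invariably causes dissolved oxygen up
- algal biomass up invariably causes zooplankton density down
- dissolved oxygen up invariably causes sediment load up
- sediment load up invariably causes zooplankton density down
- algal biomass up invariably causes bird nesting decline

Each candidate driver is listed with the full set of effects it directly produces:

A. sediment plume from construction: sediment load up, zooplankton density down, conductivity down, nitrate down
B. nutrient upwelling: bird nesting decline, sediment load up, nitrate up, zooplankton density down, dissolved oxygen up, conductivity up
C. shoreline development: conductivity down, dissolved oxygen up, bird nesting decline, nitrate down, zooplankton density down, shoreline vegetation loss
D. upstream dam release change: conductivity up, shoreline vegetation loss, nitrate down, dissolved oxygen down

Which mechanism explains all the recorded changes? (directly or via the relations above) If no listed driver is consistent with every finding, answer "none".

Checking each candidate against the observations:
(A) sediment plume from construction — zooplankton density down +; conductivity down +; shoreline vegetation loss -; sediment load up +; dissolved oxygen up -; nitrate down +
(B) nutrient upwelling — fails on conductivity down, shoreline vegetation loss, nitrate down (predicts conductivity up, not conductivity down; predicts nitrate up, not nitrate down)
(C) shoreline development — zooplankton density down +; conductivity down +; shoreline vegetation loss +; sediment load up + (through dissolved oxygen up → sediment load up); dissolved oxygen up +; nitrate down +
(D) upstream dam release change — zooplankton density down -; conductivity down -; shoreline vegetation loss +; sediment load up -; dissolved oxygen up -; nitrate down +
(C) is the only candidate with no mismatches.

C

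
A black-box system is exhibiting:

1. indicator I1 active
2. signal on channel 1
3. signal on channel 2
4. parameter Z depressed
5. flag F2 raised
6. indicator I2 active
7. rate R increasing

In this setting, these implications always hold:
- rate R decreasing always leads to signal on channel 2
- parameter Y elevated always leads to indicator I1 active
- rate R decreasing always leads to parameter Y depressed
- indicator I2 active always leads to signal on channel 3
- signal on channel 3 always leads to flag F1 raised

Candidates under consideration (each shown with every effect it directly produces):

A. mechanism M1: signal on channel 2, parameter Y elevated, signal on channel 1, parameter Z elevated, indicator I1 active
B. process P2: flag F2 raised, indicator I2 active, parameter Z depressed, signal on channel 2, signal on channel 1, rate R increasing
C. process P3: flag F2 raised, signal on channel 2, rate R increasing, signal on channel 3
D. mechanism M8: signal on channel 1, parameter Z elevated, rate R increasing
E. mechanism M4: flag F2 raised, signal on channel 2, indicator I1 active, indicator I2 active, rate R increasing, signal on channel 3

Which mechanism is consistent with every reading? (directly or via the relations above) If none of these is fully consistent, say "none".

none

For each candidate, compare predicted effects to what was observed:
(A) mechanism M1 — indicator I1 active ✓; signal on channel 1 ✓; signal on channel 2 ✓; parameter Z depressed ✗; flag F2 raised ✗; indicator I2 active ✗; rate R increasing ✗
(B) process P2 — does not account for indicator I1 active
(C) process P3 — does not account for indicator I1 active, signal on channel 1, parameter Z depressed, indicator I2 active
(D) mechanism M8 — fails on indicator I1 active, signal on channel 2, parameter Z depressed, flag F2 raised, indicator I2 active (predicts parameter Z elevated, not parameter Z depressed)
(E) mechanism M4 — does not account for signal on channel 1, parameter Z depressed
None of the listed candidates fits everything.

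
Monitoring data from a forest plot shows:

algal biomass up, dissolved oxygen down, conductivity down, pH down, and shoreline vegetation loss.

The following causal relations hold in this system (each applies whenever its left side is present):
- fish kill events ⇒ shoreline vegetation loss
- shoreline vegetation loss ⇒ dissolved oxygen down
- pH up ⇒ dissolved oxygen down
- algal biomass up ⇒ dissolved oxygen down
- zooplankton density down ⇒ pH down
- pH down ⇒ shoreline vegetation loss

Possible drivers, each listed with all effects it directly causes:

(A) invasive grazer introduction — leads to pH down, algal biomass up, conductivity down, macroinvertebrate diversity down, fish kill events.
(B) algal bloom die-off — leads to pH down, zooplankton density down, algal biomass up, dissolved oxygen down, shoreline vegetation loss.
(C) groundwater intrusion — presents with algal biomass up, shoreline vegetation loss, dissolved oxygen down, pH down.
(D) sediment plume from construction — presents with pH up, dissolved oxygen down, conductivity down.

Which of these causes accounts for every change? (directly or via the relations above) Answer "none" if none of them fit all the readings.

For each candidate, compare predicted effects to what was observed:
(A) invasive grazer introduction — algal biomass up yes; dissolved oxygen down yes (by algal biomass up → dissolved oxygen down); conductivity down yes; pH down yes; shoreline vegetation loss yes (by pH down → shoreline vegetation loss)
(B) algal bloom die-off — does not account for conductivity down
(C) groundwater intrusion — does not account for conductivity down
(D) sediment plume from construction — algal biomass up NO; dissolved oxygen down yes; conductivity down yes; pH down NO; shoreline vegetation loss NO
(A) alone accounts for all the evidence.

A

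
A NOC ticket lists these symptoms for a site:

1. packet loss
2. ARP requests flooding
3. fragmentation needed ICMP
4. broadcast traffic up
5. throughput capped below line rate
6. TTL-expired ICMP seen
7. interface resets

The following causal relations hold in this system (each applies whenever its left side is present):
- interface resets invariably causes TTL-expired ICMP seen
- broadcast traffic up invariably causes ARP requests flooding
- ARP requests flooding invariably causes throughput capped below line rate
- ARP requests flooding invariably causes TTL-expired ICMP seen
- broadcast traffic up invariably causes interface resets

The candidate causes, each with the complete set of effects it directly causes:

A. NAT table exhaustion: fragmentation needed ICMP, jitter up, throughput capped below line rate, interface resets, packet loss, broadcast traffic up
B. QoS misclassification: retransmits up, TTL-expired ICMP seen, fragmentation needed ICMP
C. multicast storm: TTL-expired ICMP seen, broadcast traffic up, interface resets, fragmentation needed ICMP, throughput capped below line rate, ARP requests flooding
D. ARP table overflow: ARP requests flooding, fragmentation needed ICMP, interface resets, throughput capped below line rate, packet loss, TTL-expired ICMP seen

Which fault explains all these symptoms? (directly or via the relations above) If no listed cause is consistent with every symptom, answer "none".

A

Checking each candidate against the observations:
(A) NAT table exhaustion — packet loss +; ARP requests flooding + (via broadcast traffic up → ARP requests flooding); fragmentation needed ICMP +; broadcast traffic up +; throughput capped below line rate +; TTL-expired ICMP seen + (via interface resets → TTL-expired ICMP seen); interface resets +
(B) QoS misclassification — packet loss -; ARP requests flooding -; fragmentation needed ICMP +; broadcast traffic up -; throughput capped below line rate -; TTL-expired ICMP seen +; interface resets -
(C) multicast storm — packet loss -; ARP requests flooding +; fragmentation needed ICMP +; broadcast traffic up +; throughput capped below line rate +; TTL-expired ICMP seen +; interface resets +
(D) ARP table overflow — packet loss +; ARP requests flooding +; fragmentation needed ICMP +; broadcast traffic up -; throughput capped below line rate +; TTL-expired ICMP seen +; interface resets +
(A) is the only candidate with no mismatches.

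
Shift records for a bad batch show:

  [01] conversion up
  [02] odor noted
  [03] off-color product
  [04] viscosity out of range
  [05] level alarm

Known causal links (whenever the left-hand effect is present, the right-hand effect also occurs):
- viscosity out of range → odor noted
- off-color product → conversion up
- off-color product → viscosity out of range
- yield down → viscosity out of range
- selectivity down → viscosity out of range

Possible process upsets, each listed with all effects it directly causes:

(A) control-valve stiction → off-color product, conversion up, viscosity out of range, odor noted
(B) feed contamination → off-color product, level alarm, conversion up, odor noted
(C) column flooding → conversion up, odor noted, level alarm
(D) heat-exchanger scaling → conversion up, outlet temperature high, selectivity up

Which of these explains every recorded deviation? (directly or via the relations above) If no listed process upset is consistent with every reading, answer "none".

B

Testing each hypothesis:
(A) control-valve stiction — conversion up ✓; odor noted ✓; off-color product ✓; viscosity out of range ✓; level alarm ✗
(B) feed contamination — accounts for every observation (viscosity out of range by off-color product → viscosity out of range)
(C) column flooding — conversion up ✓; odor noted ✓; off-color product ✗; viscosity out of range ✗; level alarm ✓
(D) heat-exchanger scaling — conversion up ✓; odor noted ✗; off-color product ✗; viscosity out of range ✗; level alarm ✗
Only (B) is consistent with every observation.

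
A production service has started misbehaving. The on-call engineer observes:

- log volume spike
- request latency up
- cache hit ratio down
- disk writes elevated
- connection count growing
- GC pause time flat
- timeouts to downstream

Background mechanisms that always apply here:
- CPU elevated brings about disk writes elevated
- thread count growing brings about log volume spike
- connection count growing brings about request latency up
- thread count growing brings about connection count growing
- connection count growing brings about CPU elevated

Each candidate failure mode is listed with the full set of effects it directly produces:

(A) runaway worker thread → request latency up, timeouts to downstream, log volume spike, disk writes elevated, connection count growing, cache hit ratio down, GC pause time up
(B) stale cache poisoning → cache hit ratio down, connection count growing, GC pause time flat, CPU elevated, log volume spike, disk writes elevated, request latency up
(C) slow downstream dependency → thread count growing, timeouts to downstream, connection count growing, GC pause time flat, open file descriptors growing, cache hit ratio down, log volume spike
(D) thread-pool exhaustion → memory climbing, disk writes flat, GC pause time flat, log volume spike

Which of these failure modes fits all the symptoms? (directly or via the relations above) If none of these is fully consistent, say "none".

Per-candidate check:
(A) runaway worker thread — log volume spike +; request latency up +; cache hit ratio down +; disk writes elevated +; connection count growing +; GC pause time flat -; timeouts to downstream +
(B) stale cache poisoning — does not account for timeouts to downstream
(C) slow downstream dependency — accounts for every observation (request latency up by connection count growing → request latency up)
(D) thread-pool exhaustion — log volume spike +; request latency up -; cache hit ratio down -; disk writes elevated -; connection count growing -; GC pause time flat +; timeouts to downstream -
(C) is the only candidate with no mismatches.

C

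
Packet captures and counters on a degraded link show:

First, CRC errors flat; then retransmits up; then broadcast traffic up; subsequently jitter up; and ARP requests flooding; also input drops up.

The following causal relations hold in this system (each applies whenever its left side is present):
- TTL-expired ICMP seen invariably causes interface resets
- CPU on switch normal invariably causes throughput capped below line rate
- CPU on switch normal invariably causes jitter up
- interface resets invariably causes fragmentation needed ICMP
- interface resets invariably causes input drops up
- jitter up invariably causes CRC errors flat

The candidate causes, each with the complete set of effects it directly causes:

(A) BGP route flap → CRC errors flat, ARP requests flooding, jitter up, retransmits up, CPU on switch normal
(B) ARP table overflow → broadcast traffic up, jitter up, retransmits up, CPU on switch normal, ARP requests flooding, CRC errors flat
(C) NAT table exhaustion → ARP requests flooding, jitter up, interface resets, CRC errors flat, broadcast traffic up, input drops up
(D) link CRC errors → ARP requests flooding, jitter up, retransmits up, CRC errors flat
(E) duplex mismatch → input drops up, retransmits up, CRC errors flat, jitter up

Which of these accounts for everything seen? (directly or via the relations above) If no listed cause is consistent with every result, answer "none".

For each candidate, compare predicted effects to what was observed:
(A) BGP route flap — CRC errors flat yes; retransmits up yes; broadcast traffic up NO; jitter up yes; ARP requests flooding yes; input drops up NO
(B) ARP table overflow — does not account for input drops up
(C) NAT table exhaustion — CRC errors flat yes; retransmits up NO; broadcast traffic up yes; jitter up yes; ARP requests flooding yes; input drops up yes
(D) link CRC errors — CRC errors flat yes; retransmits up yes; broadcast traffic up NO; jitter up yes; ARP requests flooding yes; input drops up NO
(E) duplex mismatch — CRC errors flat yes; retransmits up yes; broadcast traffic up NO; jitter up yes; ARP requests flooding NO; input drops up yes
None of the listed candidates fits everything.

none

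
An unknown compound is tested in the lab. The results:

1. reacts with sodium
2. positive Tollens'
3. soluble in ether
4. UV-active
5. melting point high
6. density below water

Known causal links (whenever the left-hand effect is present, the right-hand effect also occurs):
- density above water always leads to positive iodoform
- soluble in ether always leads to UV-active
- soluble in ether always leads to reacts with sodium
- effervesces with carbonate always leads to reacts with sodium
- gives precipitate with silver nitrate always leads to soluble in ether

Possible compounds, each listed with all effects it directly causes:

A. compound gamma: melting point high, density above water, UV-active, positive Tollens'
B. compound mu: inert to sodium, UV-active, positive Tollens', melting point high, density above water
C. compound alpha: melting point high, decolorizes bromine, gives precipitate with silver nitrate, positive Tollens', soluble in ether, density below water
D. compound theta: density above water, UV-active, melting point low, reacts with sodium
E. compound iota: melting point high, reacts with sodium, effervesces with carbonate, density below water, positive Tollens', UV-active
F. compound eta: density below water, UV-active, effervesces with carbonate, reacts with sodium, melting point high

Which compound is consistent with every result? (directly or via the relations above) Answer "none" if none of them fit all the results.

Per-candidate check:
(A) compound gamma — reacts with sodium NO; positive Tollens' yes; soluble in ether NO; UV-active yes; melting point high yes; density below water NO
(B) compound mu — reacts with sodium NO; positive Tollens' yes; soluble in ether NO; UV-active yes; melting point high yes; density below water NO
(C) compound alpha — accounts for every observation (reacts with sodium through soluble in ether → reacts with sodium)
(D) compound theta — reacts with sodium yes; positive Tollens' NO; soluble in ether NO; UV-active yes; melting point high NO; density below water NO
(E) compound iota — reacts with sodium yes; positive Tollens' yes; soluble in ether NO; UV-active yes; melting point high yes; density below water yes
(F) compound eta — reacts with sodium yes; positive Tollens' NO; soluble in ether NO; UV-active yes; melting point high yes; density below water yes
(C) is the only candidate with no mismatches.

C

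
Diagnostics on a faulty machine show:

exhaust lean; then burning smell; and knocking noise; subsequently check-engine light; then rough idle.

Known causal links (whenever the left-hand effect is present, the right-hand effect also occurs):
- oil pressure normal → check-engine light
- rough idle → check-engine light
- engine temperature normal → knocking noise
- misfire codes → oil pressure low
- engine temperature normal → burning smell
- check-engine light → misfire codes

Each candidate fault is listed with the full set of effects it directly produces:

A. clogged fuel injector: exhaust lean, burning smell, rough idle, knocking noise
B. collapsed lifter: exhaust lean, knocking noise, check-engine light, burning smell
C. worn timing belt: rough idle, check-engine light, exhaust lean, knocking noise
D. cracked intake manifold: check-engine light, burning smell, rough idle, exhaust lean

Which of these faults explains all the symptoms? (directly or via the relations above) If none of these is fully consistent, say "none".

Per-candidate check:
(A) clogged fuel injector — exhaust lean +; burning smell +; knocking noise +; check-engine light + (via rough idle → check-engine light); rough idle +
(B) collapsed lifter — exhaust lean +; burning smell +; knocking noise +; check-engine light +; rough idle -
(C) worn timing belt — exhaust lean +; burning smell -; knocking noise +; check-engine light +; rough idle +
(D) cracked intake manifold — exhaust lean +; burning smell +; knocking noise -; check-engine light +; rough idle +
(A) is the only candidate with no mismatches.

A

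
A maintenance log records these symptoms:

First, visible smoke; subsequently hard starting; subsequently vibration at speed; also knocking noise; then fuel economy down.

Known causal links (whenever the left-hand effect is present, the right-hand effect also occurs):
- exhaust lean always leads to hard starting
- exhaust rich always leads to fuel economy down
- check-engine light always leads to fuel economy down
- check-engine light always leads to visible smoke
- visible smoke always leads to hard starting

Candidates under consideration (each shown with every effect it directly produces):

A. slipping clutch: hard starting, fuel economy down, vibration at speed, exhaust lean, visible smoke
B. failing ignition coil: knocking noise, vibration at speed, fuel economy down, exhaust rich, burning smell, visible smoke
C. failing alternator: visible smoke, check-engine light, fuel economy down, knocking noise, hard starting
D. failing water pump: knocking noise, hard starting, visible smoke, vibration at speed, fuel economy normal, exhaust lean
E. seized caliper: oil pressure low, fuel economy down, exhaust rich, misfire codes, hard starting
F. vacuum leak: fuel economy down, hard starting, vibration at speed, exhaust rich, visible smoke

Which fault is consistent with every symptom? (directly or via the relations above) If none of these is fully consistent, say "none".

B

Testing each hypothesis:
(A) slipping clutch — visible smoke match; hard starting match; vibration at speed match; knocking noise miss; fuel economy down match
(B) failing ignition coil — visible smoke match; hard starting match (via visible smoke → hard starting); vibration at speed match; knocking noise match; fuel economy down match
(C) failing alternator — visible smoke match; hard starting match; vibration at speed miss; knocking noise match; fuel economy down match
(D) failing water pump — fails on fuel economy down (predicts fuel economy normal, not fuel economy down)
(E) seized caliper — visible smoke miss; hard starting match; vibration at speed miss; knocking noise miss; fuel economy down match
(F) vacuum leak — visible smoke match; hard starting match; vibration at speed match; knocking noise miss; fuel economy down match
(B) alone accounts for all the evidence.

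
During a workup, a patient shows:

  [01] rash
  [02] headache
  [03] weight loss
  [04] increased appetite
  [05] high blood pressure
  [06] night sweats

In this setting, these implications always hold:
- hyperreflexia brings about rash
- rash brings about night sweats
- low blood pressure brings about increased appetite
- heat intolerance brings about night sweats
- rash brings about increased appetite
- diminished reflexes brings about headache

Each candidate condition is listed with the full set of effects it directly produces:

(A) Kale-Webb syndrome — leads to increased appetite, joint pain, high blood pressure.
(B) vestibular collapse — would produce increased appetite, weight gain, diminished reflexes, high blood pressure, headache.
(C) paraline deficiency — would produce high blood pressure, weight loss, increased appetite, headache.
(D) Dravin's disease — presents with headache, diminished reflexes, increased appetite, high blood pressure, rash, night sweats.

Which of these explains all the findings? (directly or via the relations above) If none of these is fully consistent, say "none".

Checking each candidate against the observations:
(A) Kale-Webb syndrome — rash NO; headache NO; weight loss NO; increased appetite yes; high blood pressure yes; night sweats NO
(B) vestibular collapse — rash NO; headache yes; weight loss NO; increased appetite yes; high blood pressure yes; night sweats NO
(C) paraline deficiency — rash NO; headache yes; weight loss yes; increased appetite yes; high blood pressure yes; night sweats NO
(D) Dravin's disease — rash yes; headache yes; weight loss NO; increased appetite yes; high blood pressure yes; night sweats yes
None of the listed candidates fits everything.

none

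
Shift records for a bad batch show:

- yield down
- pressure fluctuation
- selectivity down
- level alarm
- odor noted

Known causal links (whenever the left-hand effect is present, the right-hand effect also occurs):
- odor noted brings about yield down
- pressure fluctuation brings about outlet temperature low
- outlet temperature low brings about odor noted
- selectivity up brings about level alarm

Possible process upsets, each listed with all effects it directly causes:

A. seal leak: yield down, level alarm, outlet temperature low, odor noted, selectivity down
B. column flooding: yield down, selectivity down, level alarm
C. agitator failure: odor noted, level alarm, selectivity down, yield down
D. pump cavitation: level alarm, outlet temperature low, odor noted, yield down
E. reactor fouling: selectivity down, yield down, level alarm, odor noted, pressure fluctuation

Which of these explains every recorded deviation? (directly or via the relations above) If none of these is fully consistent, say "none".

E

Per-candidate check:
(A) seal leak — does not account for pressure fluctuation
(B) column flooding — does not account for pressure fluctuation, odor noted
(C) agitator failure — does not account for pressure fluctuation
(D) pump cavitation — does not account for pressure fluctuation, selectivity down
(E) reactor fouling — accounts for every observation
(E) is the only candidate with no mismatches.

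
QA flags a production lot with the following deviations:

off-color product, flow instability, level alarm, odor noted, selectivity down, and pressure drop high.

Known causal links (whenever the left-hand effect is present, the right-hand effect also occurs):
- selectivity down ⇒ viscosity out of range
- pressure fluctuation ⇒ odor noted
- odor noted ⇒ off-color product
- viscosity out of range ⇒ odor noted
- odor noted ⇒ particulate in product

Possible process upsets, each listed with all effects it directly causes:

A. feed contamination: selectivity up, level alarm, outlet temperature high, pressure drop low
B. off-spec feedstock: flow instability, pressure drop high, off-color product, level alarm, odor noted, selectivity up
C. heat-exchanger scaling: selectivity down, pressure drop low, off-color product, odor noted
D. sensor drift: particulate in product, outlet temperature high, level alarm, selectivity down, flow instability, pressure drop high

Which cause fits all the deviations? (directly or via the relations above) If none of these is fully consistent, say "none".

D

For each candidate, compare predicted effects to what was observed:
(A) feed contamination — off-color product miss; flow instability miss; level alarm match; odor noted miss; selectivity down miss; pressure drop high miss
(B) off-spec feedstock — off-color product match; flow instability match; level alarm match; odor noted match; selectivity down miss; pressure drop high match
(C) heat-exchanger scaling — fails on flow instability, level alarm, pressure drop high (predicts pressure drop low, not pressure drop high)
(D) sensor drift — off-color product match (through selectivity down → viscosity out of range → odor noted → off-color product); flow instability match; level alarm match; odor noted match (through selectivity down → viscosity out of range → odor noted); selectivity down match; pressure drop high match
(D) is the only candidate with no mismatches.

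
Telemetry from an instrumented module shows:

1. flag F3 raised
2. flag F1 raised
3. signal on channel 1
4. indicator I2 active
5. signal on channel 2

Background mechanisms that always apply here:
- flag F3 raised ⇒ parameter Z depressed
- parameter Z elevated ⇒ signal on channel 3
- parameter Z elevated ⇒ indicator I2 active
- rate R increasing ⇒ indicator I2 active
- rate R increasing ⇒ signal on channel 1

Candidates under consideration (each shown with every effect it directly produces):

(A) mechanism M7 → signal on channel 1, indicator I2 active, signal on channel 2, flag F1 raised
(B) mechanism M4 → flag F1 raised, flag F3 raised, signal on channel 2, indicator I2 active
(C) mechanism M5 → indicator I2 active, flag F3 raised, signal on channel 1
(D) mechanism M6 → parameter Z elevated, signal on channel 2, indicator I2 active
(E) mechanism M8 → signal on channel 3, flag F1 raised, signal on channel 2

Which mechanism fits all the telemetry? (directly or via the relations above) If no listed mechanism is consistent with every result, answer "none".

For each candidate, compare predicted effects to what was observed:
(A) mechanism M7 — does not account for flag F3 raised
(B) mechanism M4 — flag F3 raised match; flag F1 raised match; signal on channel 1 miss; indicator I2 active match; signal on channel 2 match
(C) mechanism M5 — does not account for flag F1 raised, signal on channel 2
(D) mechanism M6 — flag F3 raised miss; flag F1 raised miss; signal on channel 1 miss; indicator I2 active match; signal on channel 2 match
(E) mechanism M8 — flag F3 raised miss; flag F1 raised match; signal on channel 1 miss; indicator I2 active miss; signal on channel 2 match
None of the listed candidates fits everything.

none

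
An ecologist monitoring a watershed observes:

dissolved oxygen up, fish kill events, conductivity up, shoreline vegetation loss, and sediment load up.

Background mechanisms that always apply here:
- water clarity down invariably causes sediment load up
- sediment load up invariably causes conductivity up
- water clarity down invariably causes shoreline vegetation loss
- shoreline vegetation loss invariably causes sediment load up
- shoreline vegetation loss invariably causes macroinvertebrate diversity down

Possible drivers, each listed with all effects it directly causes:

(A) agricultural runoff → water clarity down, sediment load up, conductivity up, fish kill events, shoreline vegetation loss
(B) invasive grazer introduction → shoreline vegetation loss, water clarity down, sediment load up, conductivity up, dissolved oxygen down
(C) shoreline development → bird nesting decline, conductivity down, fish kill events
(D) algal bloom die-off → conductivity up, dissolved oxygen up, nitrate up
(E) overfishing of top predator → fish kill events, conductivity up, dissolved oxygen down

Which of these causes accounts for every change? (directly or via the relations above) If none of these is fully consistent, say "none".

none

Checking each candidate against the observations:
(A) agricultural runoff — does not account for dissolved oxygen up
(B) invasive grazer introduction — fails on dissolved oxygen up, fish kill events (predicts dissolved oxygen down, not dissolved oxygen up)
(C) shoreline development — dissolved oxygen up -; fish kill events +; conductivity up -; shoreline vegetation loss -; sediment load up -
(D) algal bloom die-off — dissolved oxygen up +; fish kill events -; conductivity up +; shoreline vegetation loss -; sediment load up -
(E) overfishing of top predator — dissolved oxygen up -; fish kill events +; conductivity up +; shoreline vegetation loss -; sediment load up -
No candidate is consistent with all observations.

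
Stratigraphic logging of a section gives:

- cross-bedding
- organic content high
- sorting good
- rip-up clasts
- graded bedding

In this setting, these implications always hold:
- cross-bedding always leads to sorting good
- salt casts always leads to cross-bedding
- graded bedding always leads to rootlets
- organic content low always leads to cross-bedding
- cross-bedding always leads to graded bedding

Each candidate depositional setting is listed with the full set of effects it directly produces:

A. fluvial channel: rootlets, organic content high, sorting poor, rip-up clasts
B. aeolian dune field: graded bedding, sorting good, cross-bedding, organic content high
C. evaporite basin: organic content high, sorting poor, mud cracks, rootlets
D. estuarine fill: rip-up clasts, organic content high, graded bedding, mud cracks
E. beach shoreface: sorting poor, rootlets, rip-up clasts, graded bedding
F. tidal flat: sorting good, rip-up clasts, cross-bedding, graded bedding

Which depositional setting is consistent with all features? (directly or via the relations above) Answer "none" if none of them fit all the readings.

For each candidate, compare predicted effects to what was observed:
(A) fluvial channel — fails on cross-bedding, sorting good, graded bedding (predicts sorting poor, not sorting good)
(B) aeolian dune field — cross-bedding yes; organic content high yes; sorting good yes; rip-up clasts NO; graded bedding yes
(C) evaporite basin — cross-bedding NO; organic content high yes; sorting good NO; rip-up clasts NO; graded bedding NO
(D) estuarine fill — does not account for cross-bedding, sorting good
(E) beach shoreface — fails on cross-bedding, organic content high, sorting good (predicts sorting poor, not sorting good)
(F) tidal flat — does not account for organic content high
Every candidate fails on at least one observation.

none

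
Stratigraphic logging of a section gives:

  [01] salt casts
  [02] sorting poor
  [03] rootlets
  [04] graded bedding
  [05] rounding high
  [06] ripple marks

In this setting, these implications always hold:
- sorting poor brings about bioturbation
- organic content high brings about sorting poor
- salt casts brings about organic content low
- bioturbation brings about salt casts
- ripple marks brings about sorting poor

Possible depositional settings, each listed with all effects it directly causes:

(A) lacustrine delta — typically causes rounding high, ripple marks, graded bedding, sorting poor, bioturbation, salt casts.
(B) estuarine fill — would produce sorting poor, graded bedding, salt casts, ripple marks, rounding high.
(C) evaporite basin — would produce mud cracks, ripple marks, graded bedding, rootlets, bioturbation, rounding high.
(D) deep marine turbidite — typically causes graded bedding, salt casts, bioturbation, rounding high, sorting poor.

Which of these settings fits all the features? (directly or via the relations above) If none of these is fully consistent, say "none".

C

Per-candidate check:
(A) lacustrine delta — salt casts ✓; sorting poor ✓; rootlets ✗; graded bedding ✓; rounding high ✓; ripple marks ✓
(B) estuarine fill — salt casts ✓; sorting poor ✓; rootlets ✗; graded bedding ✓; rounding high ✓; ripple marks ✓
(C) evaporite basin — accounts for every observation (salt casts by bioturbation → salt casts)
(D) deep marine turbidite — does not account for rootlets, ripple marks
(C) is the only candidate with no mismatches.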